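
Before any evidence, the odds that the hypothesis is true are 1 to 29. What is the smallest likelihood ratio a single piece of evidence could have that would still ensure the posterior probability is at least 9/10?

Prior odds = 1/29.
Target odds = 0.9/0.1 = 9.
Required Bayes factor = 9 ÷ (1/29) = 261.

261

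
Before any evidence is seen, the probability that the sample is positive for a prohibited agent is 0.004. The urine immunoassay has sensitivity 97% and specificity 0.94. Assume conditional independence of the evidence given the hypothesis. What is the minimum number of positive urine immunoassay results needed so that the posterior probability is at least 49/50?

4

Prior odds = 0.004/0.996 = 1/249.
False-positive rate = 1 − 0.94 = 0.06; likelihood ratio of a positive = 0.97/0.06 = 97/6.
Target odds: 0.98 ÷ 0.02 = 49.
Need (1/249) × (97/6)ⁿ ≥ 49, i.e. (97/6)ⁿ ≥ 12201.
(97/6)³ = 912673/216 falls short of 12201 but (97/6)⁴ = 88529281/1296 reaches it, so n = 4.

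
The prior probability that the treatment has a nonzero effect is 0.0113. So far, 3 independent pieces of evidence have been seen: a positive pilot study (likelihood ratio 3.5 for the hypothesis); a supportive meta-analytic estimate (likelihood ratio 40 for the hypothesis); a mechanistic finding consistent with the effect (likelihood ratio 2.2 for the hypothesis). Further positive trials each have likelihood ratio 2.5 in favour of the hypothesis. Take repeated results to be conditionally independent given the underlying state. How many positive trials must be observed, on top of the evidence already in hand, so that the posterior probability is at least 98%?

3

Prior odds = 0.0113/0.9887 = 113/9887.
Combined Bayes factor of the evidence already in hand = 3.5 × 40 × 2.2 = 308.
Odds after that evidence = (113/9887) × 308 = 34804/9887.
Target odds = 0.98/0.02 = 49.
Need 2.5ⁿ ≥ 49 ÷ (34804/9887) = 69209/4972.
2.5² = 6.25 falls short of 69209/4972 but 2.5³ = 15.625 reaches it, so n = 3.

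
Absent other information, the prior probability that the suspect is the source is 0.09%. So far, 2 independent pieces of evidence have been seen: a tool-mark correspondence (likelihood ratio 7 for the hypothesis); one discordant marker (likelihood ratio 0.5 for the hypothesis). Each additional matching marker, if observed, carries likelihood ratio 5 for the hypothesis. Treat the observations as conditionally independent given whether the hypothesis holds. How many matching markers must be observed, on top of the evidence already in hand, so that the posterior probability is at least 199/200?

Prior odds = 0.0009/0.9991 = 9/9991.
Combined Bayes factor of the evidence already in hand = 7 × 0.5 = 3.5.
Odds after that evidence = (9/9991) × 3.5 = 63/19982.
Target odds = 0.995/0.005 = 199.
Need 5ⁿ ≥ 199 ÷ (63/19982) = 3976418/63.
5⁶ = 15625 falls short of 3976418/63 but 5⁷ = 78125 reaches it, so n = 7.

7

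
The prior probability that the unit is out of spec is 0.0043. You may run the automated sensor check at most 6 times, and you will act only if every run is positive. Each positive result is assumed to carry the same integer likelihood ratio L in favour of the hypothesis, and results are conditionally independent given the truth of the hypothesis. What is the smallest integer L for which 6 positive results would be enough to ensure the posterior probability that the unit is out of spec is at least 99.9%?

8

Prior odds = 0.0043/0.9957 = 43/9957.
Target odds = 0.999/0.001 = 999.
Need L⁶ ≥ 999 ÷ (43/9957) = 9947043/43.
7⁶ = 117649 < 9947043/43 ≤ 262144 = 8⁶, so L = 8.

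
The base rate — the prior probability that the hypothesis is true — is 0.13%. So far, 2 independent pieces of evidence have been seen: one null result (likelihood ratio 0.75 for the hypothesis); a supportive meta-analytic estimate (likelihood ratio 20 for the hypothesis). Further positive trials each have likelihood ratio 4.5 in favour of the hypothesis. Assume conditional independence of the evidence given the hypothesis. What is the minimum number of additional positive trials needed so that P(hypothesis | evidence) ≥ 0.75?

4

Prior odds = 0.0013/0.9987 = 13/9987.
Combined Bayes factor of the evidence already in hand = 0.75 × 20 = 15.
Odds after that evidence = (13/9987) × 15 = 65/3329.
Target odds = 0.75/0.25 = 3.
Need 4.5ⁿ ≥ 3 ÷ (65/3329) = 9987/65.
4.5³ = 91.125 falls short of 9987/65 but 4.5⁴ = 410.0625 reaches it, so n = 4.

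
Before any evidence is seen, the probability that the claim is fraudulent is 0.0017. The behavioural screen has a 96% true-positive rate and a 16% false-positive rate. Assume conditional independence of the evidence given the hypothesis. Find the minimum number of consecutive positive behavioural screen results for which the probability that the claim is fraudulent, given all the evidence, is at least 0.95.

6

Prior odds = 0.0017/0.9983 = 17/9983.
Likelihood ratio of a positive result = 0.96/0.16 = 6.
Target odds: 0.95 ÷ 0.05 = 19.
Need (17/9983) × 6ⁿ ≥ 19, i.e. 6ⁿ ≥ 189677/17.
6⁵ = 7776 falls short of 189677/17 but 6⁶ = 46656 reaches it, so n = 6.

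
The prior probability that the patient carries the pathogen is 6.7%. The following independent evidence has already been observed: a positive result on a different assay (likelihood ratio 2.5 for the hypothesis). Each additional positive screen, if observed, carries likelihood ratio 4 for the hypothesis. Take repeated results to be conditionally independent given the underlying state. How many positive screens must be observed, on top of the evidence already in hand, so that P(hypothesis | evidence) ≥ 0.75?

3

Prior odds = 0.067/0.933 = 67/933.
Bayes factor of the evidence already in hand = 2.5.
Odds after that evidence = (67/933) × 2.5 = 335/1866.
Target odds = 0.75/0.25 = 3.
Need 4ⁿ ≥ 3 ÷ (335/1866) = 5598/335.
4² = 16 falls short of 5598/335 but 4³ = 64 reaches it, so n = 3.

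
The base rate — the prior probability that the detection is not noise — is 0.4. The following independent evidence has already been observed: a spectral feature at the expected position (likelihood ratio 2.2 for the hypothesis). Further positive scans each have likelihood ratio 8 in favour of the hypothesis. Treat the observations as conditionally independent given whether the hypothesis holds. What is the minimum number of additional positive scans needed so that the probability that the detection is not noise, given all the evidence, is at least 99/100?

3

Prior odds = 0.4/0.6 = 2/3.
Bayes factor of the evidence already in hand = 2.2.
Odds after that evidence = (2/3) × 2.2 = 22/15.
Target odds = 0.99/0.01 = 99.
Need 8ⁿ ≥ 99 ÷ (22/15) = 67.5.
8² = 64 falls short of 67.5 but 8³ = 512 reaches it, so n = 3.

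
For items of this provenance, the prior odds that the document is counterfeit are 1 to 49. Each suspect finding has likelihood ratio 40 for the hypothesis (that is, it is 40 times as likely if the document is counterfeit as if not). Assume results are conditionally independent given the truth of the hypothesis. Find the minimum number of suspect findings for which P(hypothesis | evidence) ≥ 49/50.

3

Prior odds = 1/49.
Likelihood ratio per suspect finding = 40.
Target posterior odds = 0.98/0.02 = 49.
Require 40ⁿ ≥ 49 ÷ (1/49) = 2401.
40² = 1600 falls short of 2401 but 40³ = 64000 reaches it, so n = 3.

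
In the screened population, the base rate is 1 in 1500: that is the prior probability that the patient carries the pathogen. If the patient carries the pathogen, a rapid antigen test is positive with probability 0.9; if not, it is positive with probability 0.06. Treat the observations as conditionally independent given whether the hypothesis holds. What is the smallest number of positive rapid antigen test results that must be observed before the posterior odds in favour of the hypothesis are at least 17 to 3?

Prior odds: (1/1500) ÷ (1499/1500) = 1/1499.
Likelihood ratio of a positive = 0.9/0.06 = 15.
Target odds = 17/3.
Need (1/1499) × 15ⁿ ≥ 17/3, i.e. 15ⁿ ≥ 25483/3.
15³ = 3375 falls short of 25483/3 but 15⁴ = 50625 reaches it, so n = 4.

4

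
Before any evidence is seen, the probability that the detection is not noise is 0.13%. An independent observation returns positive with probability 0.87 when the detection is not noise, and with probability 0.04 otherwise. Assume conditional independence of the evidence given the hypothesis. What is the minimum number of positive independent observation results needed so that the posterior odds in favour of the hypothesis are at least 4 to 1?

Prior odds: 0.0013 ÷ 0.9987 = 13/9987.
Likelihood ratio of a positive result = 0.87/0.04 = 21.75.
Target odds = 4.
Need (13/9987) × 21.75ⁿ ≥ 4, i.e. 21.75ⁿ ≥ 39948/13.
21.75² = 473.0625 falls short of 39948/13 but 21.75³ = 658503/64 reaches it, so n = 3.

3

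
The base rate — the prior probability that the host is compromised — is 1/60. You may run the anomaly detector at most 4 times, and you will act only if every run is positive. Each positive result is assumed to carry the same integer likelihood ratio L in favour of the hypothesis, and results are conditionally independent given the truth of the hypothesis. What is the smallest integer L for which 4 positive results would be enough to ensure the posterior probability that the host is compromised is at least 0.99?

9

Prior odds = (1/60)/(59/60) = 1/59.
Target odds = 0.99/0.01 = 99.
Need L⁴ ≥ 99 ÷ (1/59) = 5841.
8⁴ = 4096 < 5841 ≤ 6561 = 9⁴, so L = 9.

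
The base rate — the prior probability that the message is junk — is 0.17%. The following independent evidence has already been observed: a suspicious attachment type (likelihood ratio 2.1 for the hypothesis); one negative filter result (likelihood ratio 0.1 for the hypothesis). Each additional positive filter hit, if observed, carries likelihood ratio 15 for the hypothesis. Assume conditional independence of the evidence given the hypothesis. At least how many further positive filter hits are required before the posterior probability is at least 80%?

Prior odds = 0.0017/0.9983 = 17/9983.
Combined Bayes factor of the evidence already in hand = 2.1 × 0.1 = 0.21.
Odds after that evidence = (17/9983) × 0.21 = 357/998300.
Target odds = 0.8/0.2 = 4.
Need 15ⁿ ≥ 4 ÷ (357/998300) = 3993200/357.
15³ = 3375 falls short of 3993200/357 but 15⁴ = 50625 reaches it, so n = 4.

4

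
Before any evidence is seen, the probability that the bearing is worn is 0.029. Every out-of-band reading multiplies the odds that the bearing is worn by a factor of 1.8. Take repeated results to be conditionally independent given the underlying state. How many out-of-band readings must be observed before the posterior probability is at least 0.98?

Prior odds = 0.029/0.971 = 29/971.
Likelihood ratio per out-of-band reading = 1.8.
Target odds: 0.98 ÷ 0.02 = 49.
Require 1.8ⁿ ≥ 49 ÷ (29/971) = 47579/29.
1.8¹² ≈1156.83 falls short of 47579/29 but 1.8¹³ ≈2082.3 reaches it, so n = 13.

13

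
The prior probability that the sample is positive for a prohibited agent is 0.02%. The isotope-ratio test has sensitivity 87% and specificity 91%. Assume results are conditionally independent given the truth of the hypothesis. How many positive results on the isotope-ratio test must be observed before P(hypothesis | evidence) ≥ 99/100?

6

Prior odds = 0.0002/0.9998 = 1/4999.
False-positive rate = 1 − 0.91 = 0.09; likelihood ratio of a positive = 0.87/0.09 = 29/3.
Target odds: 0.99 ÷ 0.01 = 99.
Need (1/4999) × (29/3)ⁿ ≥ 99, i.e. (29/3)ⁿ ≥ 494901.
(29/3)⁵ = 20511149/243 falls short of 494901 but (29/3)⁶ = 594823321/729 reaches it, so n = 6.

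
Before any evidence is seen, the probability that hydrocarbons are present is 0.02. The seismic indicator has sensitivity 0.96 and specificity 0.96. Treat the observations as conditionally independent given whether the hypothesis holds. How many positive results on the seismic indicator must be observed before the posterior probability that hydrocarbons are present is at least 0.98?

Prior odds: 0.02 ÷ 0.98 = 1/49.
False-positive rate = 1 − 0.96 = 0.04; likelihood ratio of a positive = 0.96/0.04 = 24.
Target posterior odds = 0.98/0.02 = 49.
Require 24ⁿ ≥ 49 ÷ (1/49) = 2401.
24² = 576 falls short of 2401 but 24³ = 13824 reaches it, so n = 3.

3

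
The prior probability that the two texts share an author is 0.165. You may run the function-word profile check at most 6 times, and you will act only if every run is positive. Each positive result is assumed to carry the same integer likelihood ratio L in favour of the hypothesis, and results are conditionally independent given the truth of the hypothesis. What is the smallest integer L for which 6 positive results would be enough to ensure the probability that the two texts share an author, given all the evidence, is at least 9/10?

2

Prior odds = 0.165/0.835 = 33/167.
Target odds = 0.9/0.1 = 9.
Need L⁶ ≥ 9 ÷ (33/167) = 501/11.
1⁶ = 1 < 501/11 ≤ 64 = 2⁶, so L = 2.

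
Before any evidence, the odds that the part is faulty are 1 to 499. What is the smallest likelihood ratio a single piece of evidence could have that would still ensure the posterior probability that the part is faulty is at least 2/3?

998

Prior odds = 1/499.
Target odds = (2/3)/(1/3) = 2.
Required Bayes factor = 2 ÷ (1/499) = 998.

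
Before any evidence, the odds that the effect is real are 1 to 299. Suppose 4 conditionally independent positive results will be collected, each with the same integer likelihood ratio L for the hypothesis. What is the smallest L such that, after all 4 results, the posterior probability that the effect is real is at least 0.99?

14

Prior odds = 1/299.
Target odds = 0.99/0.01 = 99.
Need L⁴ ≥ 99 ÷ (1/299) = 29601.
13⁴ = 28561 < 29601 ≤ 38416 = 14⁴, so L = 14.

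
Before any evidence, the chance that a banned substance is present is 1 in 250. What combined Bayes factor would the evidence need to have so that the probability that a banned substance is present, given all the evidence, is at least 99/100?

Prior odds = 0.004/0.996 = 1/249.
Target odds = 0.99/0.01 = 99.
Required Bayes factor = 99 ÷ (1/249) = 24651.

24651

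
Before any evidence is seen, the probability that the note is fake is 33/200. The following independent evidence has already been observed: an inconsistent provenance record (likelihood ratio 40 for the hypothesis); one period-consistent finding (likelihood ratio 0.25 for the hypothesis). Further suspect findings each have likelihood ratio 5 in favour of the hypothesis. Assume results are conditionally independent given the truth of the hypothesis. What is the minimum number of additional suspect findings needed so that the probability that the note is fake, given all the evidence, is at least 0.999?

4

Prior odds = 0.165/0.835 = 33/167.
Combined Bayes factor of the evidence already in hand = 40 × 0.25 = 10.
Odds after that evidence = (33/167) × 10 = 330/167.
Target odds = 0.999/0.001 = 999.
Need 5ⁿ ≥ 999 ÷ (330/167) = 55611/110.
5³ = 125 falls short of 55611/110 but 5⁴ = 625 reaches it, so n = 4.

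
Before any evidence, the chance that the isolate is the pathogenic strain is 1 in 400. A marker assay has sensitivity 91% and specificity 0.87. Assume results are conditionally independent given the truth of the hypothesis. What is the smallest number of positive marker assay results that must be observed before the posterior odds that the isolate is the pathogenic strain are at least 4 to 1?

Prior odds = 0.0025/0.9975 = 1/399.
False-positive rate = 1 − 0.87 = 0.13; likelihood ratio of a positive = 0.91/0.13 = 7.
Target odds = 4.
Need (1/399) × 7ⁿ ≥ 4, i.e. 7ⁿ ≥ 1596.
7³ = 343 falls short of 1596 but 7⁴ = 2401 reaches it, so n = 4.

4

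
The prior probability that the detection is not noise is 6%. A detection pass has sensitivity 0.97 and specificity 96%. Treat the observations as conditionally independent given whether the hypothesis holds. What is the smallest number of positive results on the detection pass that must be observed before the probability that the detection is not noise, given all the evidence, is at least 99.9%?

4

Prior odds: 0.06 ÷ 0.94 = 3/47.
False-positive rate = 1 − 0.96 = 0.04; likelihood ratio of a positive = 0.97/0.04 = 24.25.
Target odds: 0.999 ÷ 0.001 = 999.
Need (3/47) × 24.25ⁿ ≥ 999, i.e. 24.25ⁿ ≥ 15651.
24.25³ = 912673/64 falls short of 15651 but 24.25⁴ = 88529281/256 reaches it, so n = 4.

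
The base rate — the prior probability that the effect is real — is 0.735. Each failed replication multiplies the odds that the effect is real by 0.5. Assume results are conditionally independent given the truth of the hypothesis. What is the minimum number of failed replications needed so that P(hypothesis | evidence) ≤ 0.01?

Prior odds = 0.735/0.265 = 147/53.
Likelihood ratio per failed replication = 0.5.
Target odds: 0.01 ÷ 0.99 = 1/99.
Need (147/53) × 0.5ⁿ ≤ 1/99, i.e. 0.5ⁿ ≤ 53/14553.
0.5⁸ = 0.00390625 is still above 53/14553 but 0.5⁹ = 0.001953125 is at or below it, so n = 9.

9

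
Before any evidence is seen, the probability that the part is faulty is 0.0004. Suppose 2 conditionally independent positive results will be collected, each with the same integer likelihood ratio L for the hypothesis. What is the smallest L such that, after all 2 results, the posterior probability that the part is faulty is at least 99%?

498

Prior odds = 0.0004/0.9996 = 1/2499.
Target odds = 0.99/0.01 = 99.
Need L² ≥ 99 ÷ (1/2499) = 247401.
497² = 247009 < 247401 ≤ 248004 = 498², so L = 498.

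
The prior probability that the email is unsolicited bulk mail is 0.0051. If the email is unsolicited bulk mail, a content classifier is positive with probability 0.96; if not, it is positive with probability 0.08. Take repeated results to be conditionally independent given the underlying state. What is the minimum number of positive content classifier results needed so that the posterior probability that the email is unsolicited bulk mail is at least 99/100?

4

Prior odds = 0.0051/0.9949 = 51/9949.
Likelihood ratio of a positive = 0.96/0.08 = 12.
Target odds: 0.99 ÷ 0.01 = 99.
Need (51/9949) × 12ⁿ ≥ 99, i.e. 12ⁿ ≥ 328317/17.
12³ = 1728 falls short of 328317/17 but 12⁴ = 20736 reaches it, so n = 4.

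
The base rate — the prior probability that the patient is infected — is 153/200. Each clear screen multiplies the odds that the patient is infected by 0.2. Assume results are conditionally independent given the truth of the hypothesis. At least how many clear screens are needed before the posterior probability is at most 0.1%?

Prior odds: 0.765 ÷ 0.235 = 153/47.
Likelihood ratio per clear screen = 0.2.
Target odds: 0.001 ÷ 0.999 = 1/999.
Need (153/47) × 0.2ⁿ ≤ 1/999, i.e. 0.2ⁿ ≤ 47/152847.
0.2⁵ = 0.00032 is still above 47/152847 but 0.2⁶ = 1/15625 is at or below it, so n = 6.

6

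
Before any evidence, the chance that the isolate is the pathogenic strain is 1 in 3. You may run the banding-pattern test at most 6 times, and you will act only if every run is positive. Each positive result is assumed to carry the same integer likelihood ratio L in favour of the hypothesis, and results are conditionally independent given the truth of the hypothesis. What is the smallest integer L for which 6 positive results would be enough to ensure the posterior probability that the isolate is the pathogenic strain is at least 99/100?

3

Prior odds = (1/3)/(2/3) = 0.5.
Target odds = 0.99/0.01 = 99.
Need L⁶ ≥ 99 ÷ 0.5 = 198.
2⁶ = 64 < 198 ≤ 729 = 3⁶, so L = 3.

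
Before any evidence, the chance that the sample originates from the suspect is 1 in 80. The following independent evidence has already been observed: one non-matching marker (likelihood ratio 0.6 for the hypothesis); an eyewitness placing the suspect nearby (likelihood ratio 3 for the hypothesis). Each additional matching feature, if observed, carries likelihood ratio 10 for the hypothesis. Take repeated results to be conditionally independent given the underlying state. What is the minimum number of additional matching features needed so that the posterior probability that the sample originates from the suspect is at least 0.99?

4

Prior odds = 0.0125/0.9875 = 1/79.
Combined Bayes factor of the evidence already in hand = 0.6 × 3 = 1.8.
Odds after that evidence = (1/79) × 1.8 = 9/395.
Target odds = 0.99/0.01 = 99.
Need 10ⁿ ≥ 99 ÷ (9/395) = 4345.
10³ = 1000 falls short of 4345 but 10⁴ = 10000 reaches it, so n = 4.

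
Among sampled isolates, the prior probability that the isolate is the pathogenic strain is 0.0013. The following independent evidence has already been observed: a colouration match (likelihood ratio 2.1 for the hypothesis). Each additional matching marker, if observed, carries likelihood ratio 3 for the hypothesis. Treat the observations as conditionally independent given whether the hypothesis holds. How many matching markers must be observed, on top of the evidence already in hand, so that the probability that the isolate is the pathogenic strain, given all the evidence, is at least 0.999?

Prior odds = 0.0013/0.9987 = 13/9987.
Bayes factor of the evidence already in hand = 2.1.
Odds after that evidence = (13/9987) × 2.1 = 91/33290.
Target odds = 0.999/0.001 = 999.
Need 3ⁿ ≥ 999 ÷ (91/33290) = 33256710/91.
3¹¹ = 177147 falls short of 33256710/91 but 3¹² = 531441 reaches it, so n = 12.

12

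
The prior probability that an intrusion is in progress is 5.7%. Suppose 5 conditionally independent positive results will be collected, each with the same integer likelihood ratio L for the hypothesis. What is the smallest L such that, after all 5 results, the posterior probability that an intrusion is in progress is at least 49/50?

4

Prior odds = 0.057/0.943 = 57/943.
Target odds = 0.98/0.02 = 49.
Need L⁵ ≥ 49 ÷ (57/943) = 46207/57.
3⁵ = 243 < 46207/57 ≤ 1024 = 4⁵, so L = 4.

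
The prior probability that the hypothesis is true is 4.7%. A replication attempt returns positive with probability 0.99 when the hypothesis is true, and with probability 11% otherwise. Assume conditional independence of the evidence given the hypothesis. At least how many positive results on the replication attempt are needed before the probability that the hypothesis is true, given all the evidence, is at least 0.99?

Prior odds = 0.047/0.953 = 47/953.
Likelihood ratio of a positive result = 0.99/0.11 = 9.
Target posterior odds = 0.99/0.01 = 99.
Require 9ⁿ ≥ 99 ÷ (47/953) = 94347/47.
9³ = 729 falls short of 94347/47 but 9⁴ = 6561 reaches it, so n = 4.

4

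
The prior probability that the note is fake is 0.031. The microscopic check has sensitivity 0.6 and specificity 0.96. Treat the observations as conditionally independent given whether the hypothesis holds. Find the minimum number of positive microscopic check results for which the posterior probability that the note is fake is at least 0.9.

3

Prior odds = 0.031/0.969 = 31/969.
False-positive rate = 1 − 0.96 = 0.04; likelihood ratio of a positive = 0.6/0.04 = 15.
Target posterior odds = 0.9/0.1 = 9.
Need (31/969) × 15ⁿ ≥ 9, i.e. 15ⁿ ≥ 8721/31.
15² = 225 falls short of 8721/31 but 15³ = 3375 reaches it, so n = 3.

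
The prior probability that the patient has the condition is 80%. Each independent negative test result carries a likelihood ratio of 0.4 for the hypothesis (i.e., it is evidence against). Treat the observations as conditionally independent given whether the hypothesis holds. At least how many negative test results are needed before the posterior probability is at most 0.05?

Prior odds = 0.8/0.2 = 4.
Likelihood ratio per negative test result = 0.4.
Target posterior odds = 0.05/0.95 = 1/19.
Need 4 × 0.4ⁿ ≤ 1/19, i.e. 0.4ⁿ ≤ 1/76.
0.4⁴ = 0.0256 is still above 1/76 but 0.4⁵ = 0.01024 is at or below it, so n = 5.

5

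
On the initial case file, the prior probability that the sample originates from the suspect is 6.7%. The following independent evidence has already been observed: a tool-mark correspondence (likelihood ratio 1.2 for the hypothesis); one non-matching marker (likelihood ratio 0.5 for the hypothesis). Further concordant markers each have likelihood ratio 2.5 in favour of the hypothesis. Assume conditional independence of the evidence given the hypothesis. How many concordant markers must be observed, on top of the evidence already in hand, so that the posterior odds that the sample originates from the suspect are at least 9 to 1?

Prior odds = 0.067/0.933 = 67/933.
Combined Bayes factor of the evidence already in hand = 1.2 × 0.5 = 0.6.
Odds after that evidence = (67/933) × 0.6 = 67/1555.
Target odds = 9.
Need 2.5ⁿ ≥ 9 ÷ (67/1555) = 13995/67.
2.5⁵ = 97.65625 falls short of 13995/67 but 2.5⁶ = 244.140625 reaches it, so n = 6.

6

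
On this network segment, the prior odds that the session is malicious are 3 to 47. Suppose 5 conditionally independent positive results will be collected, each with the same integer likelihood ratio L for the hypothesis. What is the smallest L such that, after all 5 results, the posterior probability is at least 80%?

3

Prior odds = 3/47.
Target odds = 0.8/0.2 = 4.
Need L⁵ ≥ 4 ÷ (3/47) = 188/3.
2⁵ = 32 < 188/3 ≤ 243 = 3⁵, so L = 3.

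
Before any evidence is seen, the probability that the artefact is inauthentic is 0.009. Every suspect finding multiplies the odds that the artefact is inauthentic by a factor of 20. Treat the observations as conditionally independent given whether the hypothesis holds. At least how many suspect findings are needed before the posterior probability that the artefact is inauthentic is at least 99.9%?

Prior odds = 0.009/0.991 = 9/991.
Likelihood ratio per suspect finding = 20.
Target odds: 0.999 ÷ 0.001 = 999.
Require 20ⁿ ≥ 999 ÷ (9/991) = 110001.
20³ = 8000 falls short of 110001 but 20⁴ = 160000 reaches it, so n = 4.

4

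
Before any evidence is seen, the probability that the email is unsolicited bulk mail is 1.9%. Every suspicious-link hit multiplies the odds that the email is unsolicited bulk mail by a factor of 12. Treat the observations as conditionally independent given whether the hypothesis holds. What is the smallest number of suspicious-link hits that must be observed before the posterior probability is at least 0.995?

4

Prior odds: 0.019 ÷ 0.981 = 19/981.
Likelihood ratio per suspicious-link hit = 12.
Target posterior odds = 0.995/0.005 = 199.
Require 12ⁿ ≥ 199 ÷ (19/981) = 195219/19.
12³ = 1728 falls short of 195219/19 but 12⁴ = 20736 reaches it, so n = 4.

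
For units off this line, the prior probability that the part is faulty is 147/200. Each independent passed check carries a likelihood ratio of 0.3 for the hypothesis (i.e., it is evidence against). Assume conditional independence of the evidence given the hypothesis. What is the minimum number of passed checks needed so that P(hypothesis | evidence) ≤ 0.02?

Prior odds = 0.735/0.265 = 147/53.
Likelihood ratio per passed check = 0.3.
Target posterior odds = 0.02/0.98 = 1/49.
Require 0.3ⁿ ≤ 1/49 ÷ (147/53) = 53/7203.
0.3⁴ = 0.0081 is still above 53/7203 but 0.3⁵ = 243/100000 is at or below it, so n = 5.

5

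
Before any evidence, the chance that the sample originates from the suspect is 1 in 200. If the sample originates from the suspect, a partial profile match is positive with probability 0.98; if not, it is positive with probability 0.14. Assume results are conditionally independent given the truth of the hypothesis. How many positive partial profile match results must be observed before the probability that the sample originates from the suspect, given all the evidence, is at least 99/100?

Prior odds: 0.005 ÷ 0.995 = 1/199.
Likelihood ratio of a positive = 0.98/0.14 = 7.
Target odds: 0.99 ÷ 0.01 = 99.
Require 7ⁿ ≥ 99 ÷ (1/199) = 19701.
7⁵ = 16807 falls short of 19701 but 7⁶ = 117649 reaches it, so n = 6.

6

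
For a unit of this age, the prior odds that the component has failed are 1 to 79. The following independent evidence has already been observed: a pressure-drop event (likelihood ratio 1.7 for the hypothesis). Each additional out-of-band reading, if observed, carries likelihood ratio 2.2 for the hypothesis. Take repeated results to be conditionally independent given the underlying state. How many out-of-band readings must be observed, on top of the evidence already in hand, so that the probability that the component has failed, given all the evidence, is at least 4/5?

7

Prior odds = 1/79.
Bayes factor of the evidence already in hand = 1.7.
Odds after that evidence = (1/79) × 1.7 = 17/790.
Target odds = 0.8/0.2 = 4.
Need 2.2ⁿ ≥ 4 ÷ (17/790) = 3160/17.
2.2⁶ = 1771561/15625 falls short of 3160/17 but 2.2⁷ = 19487171/78125 reaches it, so n = 7.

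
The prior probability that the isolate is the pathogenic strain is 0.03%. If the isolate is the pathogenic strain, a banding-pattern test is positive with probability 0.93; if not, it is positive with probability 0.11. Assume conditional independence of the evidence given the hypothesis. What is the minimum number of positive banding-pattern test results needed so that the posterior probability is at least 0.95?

Prior odds = 0.0003/0.9997 = 3/9997.
Likelihood ratio of a positive = 0.93/0.11 = 93/11.
Target posterior odds = 0.95/0.05 = 19.
Require (93/11)ⁿ ≥ 19 ÷ (3/9997) = 189943/3.
(93/11)⁵ ≈43196.8 falls short of 189943/3 but (93/11)⁶ ≈365209 reaches it, so n = 6.

6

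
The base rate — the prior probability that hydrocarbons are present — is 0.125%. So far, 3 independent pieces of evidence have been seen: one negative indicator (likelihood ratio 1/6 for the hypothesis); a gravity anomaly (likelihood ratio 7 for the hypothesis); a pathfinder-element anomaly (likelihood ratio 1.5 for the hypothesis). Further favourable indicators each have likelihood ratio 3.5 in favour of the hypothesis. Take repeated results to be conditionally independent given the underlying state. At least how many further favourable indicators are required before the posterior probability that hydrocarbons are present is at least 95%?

Prior odds = 0.00125/0.99875 = 1/799.
Combined Bayes factor of the evidence already in hand = (1/6) × 7 × 1.5 = 1.75.
Odds after that evidence = (1/799) × 1.75 = 7/3196.
Target odds = 0.95/0.05 = 19.
Need 3.5ⁿ ≥ 19 ÷ (7/3196) = 60724/7.
3.5⁷ = 823543/128 falls short of 60724/7 but 3.5⁸ = 5764801/256 reaches it, so n = 8.

8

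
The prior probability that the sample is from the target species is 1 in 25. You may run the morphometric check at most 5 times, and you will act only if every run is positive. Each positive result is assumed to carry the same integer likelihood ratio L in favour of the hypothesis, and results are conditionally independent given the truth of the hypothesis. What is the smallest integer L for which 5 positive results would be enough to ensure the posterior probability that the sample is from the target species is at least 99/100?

Prior odds = 0.04/0.96 = 1/24.
Target odds = 0.99/0.01 = 99.
Need L⁵ ≥ 99 ÷ (1/24) = 2376.
4⁵ = 1024 < 2376 ≤ 3125 = 5⁵, so L = 5.

5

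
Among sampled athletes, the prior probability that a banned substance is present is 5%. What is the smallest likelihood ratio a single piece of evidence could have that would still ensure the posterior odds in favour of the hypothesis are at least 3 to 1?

57

Prior odds = 0.05/0.95 = 1/19.
Target odds = 3.
Required Bayes factor = 3 ÷ (1/19) = 57.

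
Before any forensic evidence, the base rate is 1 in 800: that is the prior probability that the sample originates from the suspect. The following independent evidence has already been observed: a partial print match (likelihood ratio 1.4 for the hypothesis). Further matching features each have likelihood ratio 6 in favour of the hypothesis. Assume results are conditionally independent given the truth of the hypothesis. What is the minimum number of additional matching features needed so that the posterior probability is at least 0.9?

Prior odds = 0.00125/0.99875 = 1/799.
Bayes factor of the evidence already in hand = 1.4.
Odds after that evidence = (1/799) × 1.4 = 7/3995.
Target odds = 0.9/0.1 = 9.
Need 6ⁿ ≥ 9 ÷ (7/3995) = 35955/7.
6⁴ = 1296 falls short of 35955/7 but 6⁵ = 7776 reaches it, so n = 5.

5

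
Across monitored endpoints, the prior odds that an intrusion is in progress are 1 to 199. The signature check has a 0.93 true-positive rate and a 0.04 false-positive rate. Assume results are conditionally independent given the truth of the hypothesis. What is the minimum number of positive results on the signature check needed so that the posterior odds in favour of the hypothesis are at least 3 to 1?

Prior odds = 1/199.
Likelihood ratio of a positive result = 0.93/0.04 = 23.25.
Target odds = 3.
Need (1/199) × 23.25ⁿ ≥ 3, i.e. 23.25ⁿ ≥ 597.
23.25² = 540.5625 falls short of 597 but 23.25³ = 804357/64 reaches it, so n = 3.

3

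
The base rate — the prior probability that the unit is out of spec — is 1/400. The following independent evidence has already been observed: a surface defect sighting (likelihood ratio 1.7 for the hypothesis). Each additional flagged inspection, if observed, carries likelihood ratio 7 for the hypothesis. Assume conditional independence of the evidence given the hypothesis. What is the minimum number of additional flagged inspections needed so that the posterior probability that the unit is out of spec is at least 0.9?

4

Prior odds = 0.0025/0.9975 = 1/399.
Bayes factor of the evidence already in hand = 1.7.
Odds after that evidence = (1/399) × 1.7 = 17/3990.
Target odds = 0.9/0.1 = 9.
Need 7ⁿ ≥ 9 ÷ (17/3990) = 35910/17.
7³ = 343 falls short of 35910/17 but 7⁴ = 2401 reaches it, so n = 4.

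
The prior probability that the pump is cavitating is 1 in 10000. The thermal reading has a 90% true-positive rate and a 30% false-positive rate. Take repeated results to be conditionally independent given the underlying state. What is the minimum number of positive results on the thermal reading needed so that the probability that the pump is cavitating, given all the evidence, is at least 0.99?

13

Prior odds: 0.0001 ÷ 0.9999 = 1/9999.
Likelihood ratio of a positive result = 0.9/0.3 = 3.
Target odds: 0.99 ÷ 0.01 = 99.
Require 3ⁿ ≥ 99 ÷ (1/9999) = 989901.
3¹² = 531441 falls short of 989901 but 3¹³ = 1594323 reaches it, so n = 13.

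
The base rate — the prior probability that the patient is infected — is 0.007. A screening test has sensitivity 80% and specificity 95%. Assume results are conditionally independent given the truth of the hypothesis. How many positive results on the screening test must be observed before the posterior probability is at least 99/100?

4

Prior odds: 0.007 ÷ 0.993 = 7/993.
False-positive rate = 1 − 0.95 = 0.05; likelihood ratio of a positive = 0.8/0.05 = 16.
Target odds: 0.99 ÷ 0.01 = 99.
Need (7/993) × 16ⁿ ≥ 99, i.e. 16ⁿ ≥ 98307/7.
16³ = 4096 falls short of 98307/7 but 16⁴ = 65536 reaches it, so n = 4.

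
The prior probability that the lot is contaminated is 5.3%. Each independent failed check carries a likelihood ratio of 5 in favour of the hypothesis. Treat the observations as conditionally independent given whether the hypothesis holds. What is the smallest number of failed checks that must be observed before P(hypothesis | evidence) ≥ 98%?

5

Prior odds: 0.053 ÷ 0.947 = 53/947.
Likelihood ratio per failed check = 5.
Target posterior odds = 0.98/0.02 = 49.
Require 5ⁿ ≥ 49 ÷ (53/947) = 46403/53.
5⁴ = 625 falls short of 46403/53 but 5⁵ = 3125 reaches it, so n = 5.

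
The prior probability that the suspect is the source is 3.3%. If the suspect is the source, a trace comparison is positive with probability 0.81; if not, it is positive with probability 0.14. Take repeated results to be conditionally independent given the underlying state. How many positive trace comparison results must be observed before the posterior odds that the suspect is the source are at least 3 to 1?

3

Prior odds = 0.033/0.967 = 33/967.
Likelihood ratio of a positive = 0.81/0.14 = 81/14.
Target odds = 3.
Need (33/967) × (81/14)ⁿ ≥ 3, i.e. (81/14)ⁿ ≥ 967/11.
(81/14)² = 6561/196 falls short of 967/11 but (81/14)³ = 531441/2744 reaches it, so n = 3.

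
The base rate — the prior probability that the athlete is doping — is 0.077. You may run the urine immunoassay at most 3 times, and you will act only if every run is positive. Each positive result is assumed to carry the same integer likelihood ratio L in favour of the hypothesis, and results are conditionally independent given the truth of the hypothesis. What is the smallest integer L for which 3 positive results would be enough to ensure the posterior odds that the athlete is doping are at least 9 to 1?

5

Prior odds = 0.077/0.923 = 77/923.
Target odds = 9.
Need L³ ≥ 9 ÷ (77/923) = 8307/77.
4³ = 64 < 8307/77 ≤ 125 = 5³, so L = 5.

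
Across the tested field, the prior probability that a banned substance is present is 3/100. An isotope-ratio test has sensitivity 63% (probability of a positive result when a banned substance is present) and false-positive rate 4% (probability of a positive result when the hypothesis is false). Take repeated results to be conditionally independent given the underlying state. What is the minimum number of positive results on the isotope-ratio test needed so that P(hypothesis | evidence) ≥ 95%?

3

Prior odds = 0.03/0.97 = 3/97.
Likelihood ratio of a positive result = 0.63/0.04 = 15.75.
Target posterior odds = 0.95/0.05 = 19.
Require 15.75ⁿ ≥ 19 ÷ (3/97) = 1843/3.
15.75² = 248.0625 falls short of 1843/3 but 15.75³ = 3906.984375 reaches it, so n = 3.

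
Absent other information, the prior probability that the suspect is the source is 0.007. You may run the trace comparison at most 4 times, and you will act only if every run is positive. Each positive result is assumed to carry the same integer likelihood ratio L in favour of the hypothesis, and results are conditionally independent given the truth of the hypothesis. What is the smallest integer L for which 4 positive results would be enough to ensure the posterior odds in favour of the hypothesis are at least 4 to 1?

Prior odds = 0.007/0.993 = 7/993.
Target odds = 4.
Need L⁴ ≥ 4 ÷ (7/993) = 3972/7.
4⁴ = 256 < 3972/7 ≤ 625 = 5⁴, so L = 5.

5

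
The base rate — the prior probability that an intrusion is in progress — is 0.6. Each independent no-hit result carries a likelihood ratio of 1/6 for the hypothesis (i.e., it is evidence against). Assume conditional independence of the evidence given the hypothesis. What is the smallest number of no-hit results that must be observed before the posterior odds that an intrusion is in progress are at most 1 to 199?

4

Prior odds: 0.6 ÷ 0.4 = 1.5.
Likelihood ratio per no-hit result = 1/6.
Target odds = 1/199.
Require (1/6)ⁿ ≤ 1/199 ÷ 1.5 = 2/597.
(1/6)³ = 1/216 is still above 2/597 but (1/6)⁴ = 1/1296 is at or below it, so n = 4.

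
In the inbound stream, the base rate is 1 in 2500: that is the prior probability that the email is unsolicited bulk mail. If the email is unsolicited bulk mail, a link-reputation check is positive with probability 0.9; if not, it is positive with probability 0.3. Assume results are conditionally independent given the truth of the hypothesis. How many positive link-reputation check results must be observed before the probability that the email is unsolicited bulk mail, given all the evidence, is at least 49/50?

11

Prior odds = 0.0004/0.9996 = 1/2499.
Likelihood ratio of a positive = 0.9/0.3 = 3.
Target posterior odds = 0.98/0.02 = 49.
Need (1/2499) × 3ⁿ ≥ 49, i.e. 3ⁿ ≥ 122451.
3¹⁰ = 59049 falls short of 122451 but 3¹¹ = 177147 reaches it, so n = 11.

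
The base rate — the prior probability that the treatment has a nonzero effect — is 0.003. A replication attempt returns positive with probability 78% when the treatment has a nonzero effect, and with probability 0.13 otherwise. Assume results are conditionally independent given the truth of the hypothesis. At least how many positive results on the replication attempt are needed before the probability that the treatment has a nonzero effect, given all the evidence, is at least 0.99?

6

Prior odds: 0.003 ÷ 0.997 = 3/997.
Likelihood ratio of a positive result = 0.78/0.13 = 6.
Target odds: 0.99 ÷ 0.01 = 99.
Require 6ⁿ ≥ 99 ÷ (3/997) = 32901.
6⁵ = 7776 falls short of 32901 but 6⁶ = 46656 reaches it, so n = 6.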